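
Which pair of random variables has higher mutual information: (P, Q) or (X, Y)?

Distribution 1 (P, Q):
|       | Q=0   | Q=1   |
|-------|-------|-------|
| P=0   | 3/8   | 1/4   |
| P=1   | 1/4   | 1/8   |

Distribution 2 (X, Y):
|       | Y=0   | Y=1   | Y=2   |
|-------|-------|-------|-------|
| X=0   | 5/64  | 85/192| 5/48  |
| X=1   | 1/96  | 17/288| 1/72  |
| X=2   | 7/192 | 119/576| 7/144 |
Distribution 1 (P, Q):
Marginal P(P) (row sums):
  P(P=0) = 3/8 + 1/4 = 5/8
  P(P=1) = 1/4 + 1/8 = 3/8
Marginal P(Q) (column sums):
  P(Q=0) = 3/8 + 1/4 = 5/8
  P(Q=1) = 1/4 + 1/8 = 3/8

H(P) = -[(5/8)·log₂(5/8) + (3/8)·log₂(3/8)]
  = 0.4238 + 0.5306
  = 0.9544 bits
H(Q) = -[(5/8)·log₂(5/8) + (3/8)·log₂(3/8)]
  = 0.4238 + 0.5306
  = 0.9544 bits
H(P,Q) = -[(3/8)·log₂(3/8) + (1/4)·log₂(1/4) + (1/4)·log₂(1/4) + (1/8)·log₂(1/8)]
  = 0.5306 + 0.5000 + 0.5000 + 0.3750
  = 1.9056 bits

I(P;Q) = H(P) + H(Q) - H(P,Q)
  = 0.9544 + 0.9544 - 1.9056
  = 0.0032 bits

Distribution 2 (X, Y):
Marginal P(X) (row sums):
  P(X=0) = 5/64 + 85/192 + 5/48 = 5/8
  P(X=1) = 1/96 + 17/288 + 1/72 = 1/12
  P(X=2) = 7/192 + 119/576 + 7/144 = 7/24
Marginal P(Y) (column sums):
  P(Y=0) = 5/64 + 1/96 + 7/192 = 1/8
  P(Y=1) = 85/192 + 17/288 + 119/576 = 17/24
  P(Y=2) = 5/48 + 1/72 + 7/144 = 1/6

H(X) = -[(5/8)·log₂(5/8) + (1/12)·log₂(1/12) + (7/24)·log₂(7/24)]
  = 0.4238 + 0.2987 + 0.5185
  = 1.2410 bits
H(Y) = -[(1/8)·log₂(1/8) + (17/24)·log₂(17/24) + (1/6)·log₂(1/6)]
  = 0.3750 + 0.3524 + 0.4308
  = 1.1582 bits
H(X,Y) = -[(5/64)·log₂(5/64) + (85/192)·log₂(85/192) + (5/48)·log₂(5/48) + (1/96)·log₂(1/96) + (17/288)·log₂(17/288) + (1/72)·log₂(1/72) + (7/192)·log₂(7/192) + (119/576)·log₂(119/576) + (7/144)·log₂(7/144)]
  = 0.2873 + 0.5204 + 0.3399 + 0.0686 + 0.2410 + 0.0857 + 0.1742 + 0.4700 + 0.2121
  = 2.3992 bits

I(X;Y) = H(X) + H(Y) - H(X,Y)
  = 1.2410 + 1.1582 - 2.3992
  = 0.0000 bits

I(P;Q) = 0.0032 bits > I(X;Y) = 0.0000 bits, so (P, Q) has the higher mutual information (stronger dependence).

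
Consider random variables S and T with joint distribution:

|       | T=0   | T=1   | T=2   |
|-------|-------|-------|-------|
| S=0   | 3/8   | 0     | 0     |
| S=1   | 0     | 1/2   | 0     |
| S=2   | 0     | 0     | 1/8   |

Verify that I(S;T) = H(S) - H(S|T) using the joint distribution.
Left side, from I(S;T) = H(S) + H(T) - H(S,T):
Marginal P(S) (row sums):
  P(S=0) = 3/8 + 0 + 0 = 3/8
  P(S=1) = 0 + 1/2 + 0 = 1/2
  P(S=2) = 0 + 0 + 1/8 = 1/8
Marginal P(T) (column sums):
  P(T=0) = 3/8 + 0 + 0 = 3/8
  P(T=1) = 0 + 1/2 + 0 = 1/2
  P(T=2) = 0 + 0 + 1/8 = 1/8

H(S) = -[(3/8)·log₂(3/8) + (1/2)·log₂(1/2) + (1/8)·log₂(1/8)]
  = 0.5306 + 0.5000 + 0.3750
  = 1.4056 bits
H(T) = -[(3/8)·log₂(3/8) + (1/2)·log₂(1/2) + (1/8)·log₂(1/8)]
  = 0.5306 + 0.5000 + 0.3750
  = 1.4056 bits
H(S,T) = -[(3/8)·log₂(3/8) + (1/2)·log₂(1/2) + (1/8)·log₂(1/8)]
  = 0.5306 + 0.5000 + 0.3750
  = 1.4056 bits

I(S;T) = H(S) + H(T) - H(S,T)
  = 1.4056 + 1.4056 - 1.4056
  = 1.4056 bits

Right side, with H(S|T) computed directly from the conditional probabilities:
H(S|T) = -Σ P(S,T)·log₂ P(S|T), where P(S|T) = P(S,T) / P(T)
  (cells with P(S,T) = 0 contribute 0)
  (S=0,T=0): P(S|T) = (3/8)/(3/8) = 1;  -(3/8)·log₂(1) = 0.0000
  (S=1,T=1): P(S|T) = (1/2)/(1/2) = 1;  -(1/2)·log₂(1) = 0.0000
  (S=2,T=2): P(S|T) = (1/8)/(1/8) = 1;  -(1/8)·log₂(1) = 0.0000
H(S|T) = 0.0000 + 0.0000 + 0.0000
  = 0.0000 bits
H(S) - H(S|T) = 1.4056 - 0.0000 = 1.4056 bits

Both sides equal 1.4056 bits, so I(S;T) = H(S) - H(S|T) ✓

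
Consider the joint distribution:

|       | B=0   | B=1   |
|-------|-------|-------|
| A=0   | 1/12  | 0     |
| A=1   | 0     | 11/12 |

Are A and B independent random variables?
Marginal P(A) (row sums):
  P(A=0) = 1/12 + 0 = 1/12
  P(A=1) = 0 + 11/12 = 11/12
Marginal P(B) (column sums):
  P(B=0) = 1/12 + 0 = 1/12
  P(B=1) = 0 + 11/12 = 11/12

A and B are independent iff P(A=i,B=j) = P(A=i)·P(B=j) for every cell.
  P(A=0)·P(B=0) = 1/12 × 1/12 = 1/144, but P(A=0,B=0) = 1/12 ✗

No, A and B are not independent. Quantitatively, I(A;B) > 0:

H(A) = -[(1/12)·log₂(1/12) + (11/12)·log₂(11/12)]
  = 0.2987 + 0.1151
  = 0.4138 bits
H(B) = -[(1/12)·log₂(1/12) + (11/12)·log₂(11/12)]
  = 0.2987 + 0.1151
  = 0.4138 bits
H(A,B) = -[(1/12)·log₂(1/12) + (11/12)·log₂(11/12)]
  = 0.2987 + 0.1151
  = 0.4138 bits
I(A;B) = H(A) + H(B) - H(A,B) = 0.4138 + 0.4138 - 0.4138 = 0.4138 bits > 0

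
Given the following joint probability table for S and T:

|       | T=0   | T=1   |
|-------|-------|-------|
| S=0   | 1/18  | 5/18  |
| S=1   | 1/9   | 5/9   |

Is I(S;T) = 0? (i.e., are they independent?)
Marginal P(S) (row sums):
  P(S=0) = 1/18 + 5/18 = 1/3
  P(S=1) = 1/9 + 5/9 = 2/3
Marginal P(T) (column sums):
  P(T=0) = 1/18 + 1/9 = 1/6
  P(T=1) = 5/18 + 5/9 = 5/6

S and T are independent iff P(S=i,T=j) = P(S=i)·P(T=j) for every cell.
  P(S=0)·P(T=0) = 1/3 × 1/6 = 1/18 = P(S=0,T=0) ✓
  P(S=0)·P(T=1) = 1/3 × 5/6 = 5/18 = P(S=0,T=1) ✓
  P(S=1)·P(T=0) = 2/3 × 1/6 = 1/9 = P(S=1,T=0) ✓
  P(S=1)·P(T=1) = 2/3 × 5/6 = 5/9 = P(S=1,T=1) ✓

Yes, S and T are independent: every cell factors, so I(S;T) = 0 bits.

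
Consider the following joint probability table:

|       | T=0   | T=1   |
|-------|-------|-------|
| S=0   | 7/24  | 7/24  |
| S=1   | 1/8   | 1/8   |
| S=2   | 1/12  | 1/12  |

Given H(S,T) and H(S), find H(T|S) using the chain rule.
From the chain rule: H(S,T) = H(S) + H(T|S)
Therefore: H(T|S) = H(S,T) - H(S)

H(S,T) = -[(7/24)·log₂(7/24) + (7/24)·log₂(7/24) + (1/8)·log₂(1/8) + (1/8)·log₂(1/8) + (1/12)·log₂(1/12) + (1/12)·log₂(1/12)]
  = 0.5185 + 0.5185 + 0.3750 + 0.3750 + 0.2987 + 0.2987
  = 2.3844 bits
Marginal P(S) (row sums):
  P(S=0) = 7/24 + 7/24 = 7/12
  P(S=1) = 1/8 + 1/8 = 1/4
  P(S=2) = 1/12 + 1/12 = 1/6
H(S) = -[(7/12)·log₂(7/12) + (1/4)·log₂(1/4) + (1/6)·log₂(1/6)]
  = 0.4536 + 0.5000 + 0.4308
  = 1.3844 bits

H(T|S) = 2.3844 - 1.3844 = 1.0000 bits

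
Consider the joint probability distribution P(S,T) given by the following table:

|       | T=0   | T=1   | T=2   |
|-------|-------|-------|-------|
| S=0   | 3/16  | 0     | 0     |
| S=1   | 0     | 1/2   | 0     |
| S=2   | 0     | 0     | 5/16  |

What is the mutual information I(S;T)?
Marginal P(S) (row sums):
  P(S=0) = 3/16 + 0 + 0 = 3/16
  P(S=1) = 0 + 1/2 + 0 = 1/2
  P(S=2) = 0 + 0 + 5/16 = 5/16
Marginal P(T) (column sums):
  P(T=0) = 3/16 + 0 + 0 = 3/16
  P(T=1) = 0 + 1/2 + 0 = 1/2
  P(T=2) = 0 + 0 + 5/16 = 5/16

H(S) = -[(3/16)·log₂(3/16) + (1/2)·log₂(1/2) + (5/16)·log₂(5/16)]
  = 0.4528 + 0.5000 + 0.5244
  = 1.4772 bits
H(T) = -[(3/16)·log₂(3/16) + (1/2)·log₂(1/2) + (5/16)·log₂(5/16)]
  = 0.4528 + 0.5000 + 0.5244
  = 1.4772 bits
H(S,T) = -[(3/16)·log₂(3/16) + (1/2)·log₂(1/2) + (5/16)·log₂(5/16)]
  = 0.4528 + 0.5000 + 0.5244
  = 1.4772 bits

I(S;T) = H(S) + H(T) - H(S,T)
  = 1.4772 + 1.4772 - 1.4772
  = 1.4772 bits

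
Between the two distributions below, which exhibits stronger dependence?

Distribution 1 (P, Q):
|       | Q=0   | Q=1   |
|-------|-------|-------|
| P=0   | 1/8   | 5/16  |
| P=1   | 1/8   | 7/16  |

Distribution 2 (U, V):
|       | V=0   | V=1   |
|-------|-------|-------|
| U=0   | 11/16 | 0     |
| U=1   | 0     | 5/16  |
Distribution 1 (P, Q):
Marginal P(P) (row sums):
  P(P=0) = 1/8 + 5/16 = 7/16
  P(P=1) = 1/8 + 7/16 = 9/16
Marginal P(Q) (column sums):
  P(Q=0) = 1/8 + 1/8 = 1/4
  P(Q=1) = 5/16 + 7/16 = 3/4

H(P) = -[(7/16)·log₂(7/16) + (9/16)·log₂(9/16)]
  = 0.5218 + 0.4669
  = 0.9887 bits
H(Q) = -[(1/4)·log₂(1/4) + (3/4)·log₂(3/4)]
  = 0.5000 + 0.3113
  = 0.8113 bits
H(P,Q) = -[(1/8)·log₂(1/8) + (5/16)·log₂(5/16) + (1/8)·log₂(1/8) + (7/16)·log₂(7/16)]
  = 0.3750 + 0.5244 + 0.3750 + 0.5218
  = 1.7962 bits

I(P;Q) = H(P) + H(Q) - H(P,Q)
  = 0.9887 + 0.8113 - 1.7962
  = 0.0038 bits

Distribution 2 (U, V):
Marginal P(U) (row sums):
  P(U=0) = 11/16 + 0 = 11/16
  P(U=1) = 0 + 5/16 = 5/16
Marginal P(V) (column sums):
  P(V=0) = 11/16 + 0 = 11/16
  P(V=1) = 0 + 5/16 = 5/16

H(U) = -[(11/16)·log₂(11/16) + (5/16)·log₂(5/16)]
  = 0.3716 + 0.5244
  = 0.8960 bits
H(V) = -[(11/16)·log₂(11/16) + (5/16)·log₂(5/16)]
  = 0.3716 + 0.5244
  = 0.8960 bits
H(U,V) = -[(11/16)·log₂(11/16) + (5/16)·log₂(5/16)]
  = 0.3716 + 0.5244
  = 0.8960 bits

I(U;V) = H(U) + H(V) - H(U,V)
  = 0.8960 + 0.8960 - 0.8960
  = 0.8960 bits

I(U;V) = 0.8960 bits > I(P;Q) = 0.0038 bits, so (U, V) has the higher mutual information (stronger dependence).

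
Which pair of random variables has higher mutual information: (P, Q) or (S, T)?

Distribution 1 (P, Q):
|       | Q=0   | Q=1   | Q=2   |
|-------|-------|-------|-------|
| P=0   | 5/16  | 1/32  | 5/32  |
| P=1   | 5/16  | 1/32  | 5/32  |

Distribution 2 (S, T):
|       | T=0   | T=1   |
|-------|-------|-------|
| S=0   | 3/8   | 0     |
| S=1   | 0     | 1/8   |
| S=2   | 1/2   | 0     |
Distribution 1 (P, Q):
Marginal P(P) (row sums):
  P(P=0) = 5/16 + 1/32 + 5/32 = 1/2
  P(P=1) = 5/16 + 1/32 + 5/32 = 1/2
Marginal P(Q) (column sums):
  P(Q=0) = 5/16 + 5/16 = 5/8
  P(Q=1) = 1/32 + 1/32 = 1/16
  P(Q=2) = 5/32 + 5/32 = 5/16

H(P) = -[(1/2)·log₂(1/2) + (1/2)·log₂(1/2)]
  = 0.5000 + 0.5000
  = 1.0000 bits
H(Q) = -[(5/8)·log₂(5/8) + (1/16)·log₂(1/16) + (5/16)·log₂(5/16)]
  = 0.4238 + 0.2500 + 0.5244
  = 1.1982 bits
H(P,Q) = -[(5/16)·log₂(5/16) + (1/32)·log₂(1/32) + (5/32)·log₂(5/32) + (5/16)·log₂(5/16) + (1/32)·log₂(1/32) + (5/32)·log₂(5/32)]
  = 0.5244 + 0.1563 + 0.4184 + 0.5244 + 0.1563 + 0.4184
  = 2.1982 bits

I(P;Q) = H(P) + H(Q) - H(P,Q)
  = 1.0000 + 1.1982 - 2.1982
  = 0.0000 bits

Distribution 2 (S, T):
Marginal P(S) (row sums):
  P(S=0) = 3/8 + 0 = 3/8
  P(S=1) = 0 + 1/8 = 1/8
  P(S=2) = 1/2 + 0 = 1/2
Marginal P(T) (column sums):
  P(T=0) = 3/8 + 0 + 1/2 = 7/8
  P(T=1) = 0 + 1/8 + 0 = 1/8

H(S) = -[(3/8)·log₂(3/8) + (1/8)·log₂(1/8) + (1/2)·log₂(1/2)]
  = 0.5306 + 0.3750 + 0.5000
  = 1.4056 bits
H(T) = -[(7/8)·log₂(7/8) + (1/8)·log₂(1/8)]
  = 0.1686 + 0.3750
  = 0.5436 bits
H(S,T) = -[(3/8)·log₂(3/8) + (1/8)·log₂(1/8) + (1/2)·log₂(1/2)]
  = 0.5306 + 0.3750 + 0.5000
  = 1.4056 bits

I(S;T) = H(S) + H(T) - H(S,T)
  = 1.4056 + 0.5436 - 1.4056
  = 0.5436 bits

I(S;T) = 0.5436 bits > I(P;Q) = 0.0000 bits, so (S, T) has the higher mutual information (stronger dependence).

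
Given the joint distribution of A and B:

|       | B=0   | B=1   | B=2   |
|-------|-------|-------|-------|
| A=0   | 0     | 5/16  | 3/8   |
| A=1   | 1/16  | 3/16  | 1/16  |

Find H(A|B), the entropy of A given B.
Marginal P(B) (column sums):
  P(B=0) = 0 + 1/16 = 1/16
  P(B=1) = 5/16 + 3/16 = 1/2
  P(B=2) = 3/8 + 1/16 = 7/16

H(A|B) = -Σ P(A,B)·log₂ P(A|B), where P(A|B) = P(A,B) / P(B)
  (cells with P(A,B) = 0 contribute 0)
  (A=0,B=1): P(A|B) = (5/16)/(1/2) = 5/8;  -(5/16)·log₂(5/8) = 0.2119
  (A=0,B=2): P(A|B) = (3/8)/(7/16) = 6/7;  -(3/8)·log₂(6/7) = 0.0834
  (A=1,B=0): P(A|B) = (1/16)/(1/16) = 1;  -(1/16)·log₂(1) = 0.0000
  (A=1,B=1): P(A|B) = (3/16)/(1/2) = 3/8;  -(3/16)·log₂(3/8) = 0.2653
  (A=1,B=2): P(A|B) = (1/16)/(7/16) = 1/7;  -(1/16)·log₂(1/7) = 0.1755
H(A|B) = 0.2119 + 0.0834 + 0.0000 + 0.2653 + 0.1755
  = 0.7361 bits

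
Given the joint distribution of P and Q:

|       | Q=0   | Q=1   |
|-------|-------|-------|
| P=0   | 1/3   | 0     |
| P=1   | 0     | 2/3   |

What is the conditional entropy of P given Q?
Marginal P(Q) (column sums):
  P(Q=0) = 1/3 + 0 = 1/3
  P(Q=1) = 0 + 2/3 = 2/3

H(P|Q) = -Σ P(P,Q)·log₂ P(P|Q), where P(P|Q) = P(P,Q) / P(Q)
  (cells with P(P,Q) = 0 contribute 0)
  (P=0,Q=0): P(P|Q) = (1/3)/(1/3) = 1;  -(1/3)·log₂(1) = 0.0000
  (P=1,Q=1): P(P|Q) = (2/3)/(2/3) = 1;  -(2/3)·log₂(1) = 0.0000
H(P|Q) = 0.0000 + 0.0000
  = 0.0000 bits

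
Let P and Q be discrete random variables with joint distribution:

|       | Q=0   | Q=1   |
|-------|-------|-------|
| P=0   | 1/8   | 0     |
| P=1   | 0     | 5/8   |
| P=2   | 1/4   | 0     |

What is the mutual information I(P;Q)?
Marginal P(P) (row sums):
  P(P=0) = 1/8 + 0 = 1/8
  P(P=1) = 0 + 5/8 = 5/8
  P(P=2) = 1/4 + 0 = 1/4
Marginal P(Q) (column sums):
  P(Q=0) = 1/8 + 0 + 1/4 = 3/8
  P(Q=1) = 0 + 5/8 + 0 = 5/8

H(P) = -[(1/8)·log₂(1/8) + (5/8)·log₂(5/8) + (1/4)·log₂(1/4)]
  = 0.3750 + 0.4238 + 0.5000
  = 1.2988 bits
H(Q) = -[(3/8)·log₂(3/8) + (5/8)·log₂(5/8)]
  = 0.5306 + 0.4238
  = 0.9544 bits
H(P,Q) = -[(1/8)·log₂(1/8) + (5/8)·log₂(5/8) + (1/4)·log₂(1/4)]
  = 0.3750 + 0.4238 + 0.5000
  = 1.2988 bits

I(P;Q) = H(P) + H(Q) - H(P,Q)
  = 1.2988 + 0.9544 - 1.2988
  = 0.9544 bits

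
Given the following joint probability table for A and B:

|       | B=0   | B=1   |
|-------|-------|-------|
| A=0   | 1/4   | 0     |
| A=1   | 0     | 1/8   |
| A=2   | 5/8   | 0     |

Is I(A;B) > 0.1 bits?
Marginal P(A) (row sums):
  P(A=0) = 1/4 + 0 = 1/4
  P(A=1) = 0 + 1/8 = 1/8
  P(A=2) = 5/8 + 0 = 5/8
Marginal P(B) (column sums):
  P(B=0) = 1/4 + 0 + 5/8 = 7/8
  P(B=1) = 0 + 1/8 + 0 = 1/8

H(A) = -[(1/4)·log₂(1/4) + (1/8)·log₂(1/8) + (5/8)·log₂(5/8)]
  = 0.5000 + 0.3750 + 0.4238
  = 1.2988 bits
H(B) = -[(7/8)·log₂(7/8) + (1/8)·log₂(1/8)]
  = 0.1686 + 0.3750
  = 0.5436 bits
H(A,B) = -[(1/4)·log₂(1/4) + (1/8)·log₂(1/8) + (5/8)·log₂(5/8)]
  = 0.5000 + 0.3750 + 0.4238
  = 1.2988 bits

I(A;B) = H(A) + H(B) - H(A,B)
  = 1.2988 + 0.5436 - 1.2988
  = 0.5436 bits

Yes. I(A;B) = 0.5436 bits, which is > 0.1 bits.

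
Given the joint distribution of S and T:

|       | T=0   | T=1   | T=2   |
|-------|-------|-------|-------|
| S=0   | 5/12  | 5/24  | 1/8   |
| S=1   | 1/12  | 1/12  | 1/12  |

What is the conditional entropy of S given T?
Marginal P(T) (column sums):
  P(T=0) = 5/12 + 1/12 = 1/2
  P(T=1) = 5/24 + 1/12 = 7/24
  P(T=2) = 1/8 + 1/12 = 5/24

H(S|T) = -Σ P(S,T)·log₂ P(S|T), where P(S|T) = P(S,T) / P(T)
  (S=0,T=0): P(S|T) = (5/12)/(1/2) = 5/6;  -(5/12)·log₂(5/6) = 0.1096
  (S=0,T=1): P(S|T) = (5/24)/(7/24) = 5/7;  -(5/24)·log₂(5/7) = 0.1011
  (S=0,T=2): P(S|T) = (1/8)/(5/24) = 3/5;  -(1/8)·log₂(3/5) = 0.0921
  (S=1,T=0): P(S|T) = (1/12)/(1/2) = 1/6;  -(1/12)·log₂(1/6) = 0.2154
  (S=1,T=1): P(S|T) = (1/12)/(7/24) = 2/7;  -(1/12)·log₂(2/7) = 0.1506
  (S=1,T=2): P(S|T) = (1/12)/(5/24) = 2/5;  -(1/12)·log₂(2/5) = 0.1102
H(S|T) = 0.1096 + 0.1011 + 0.0921 + 0.2154 + 0.1506 + 0.1102
  = 0.7790 bits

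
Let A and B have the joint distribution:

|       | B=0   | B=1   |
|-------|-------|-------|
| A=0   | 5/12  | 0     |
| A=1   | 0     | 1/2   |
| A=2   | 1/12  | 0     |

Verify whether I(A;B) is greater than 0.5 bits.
Marginal P(A) (row sums):
  P(A=0) = 5/12 + 0 = 5/12
  P(A=1) = 0 + 1/2 = 1/2
  P(A=2) = 1/12 + 0 = 1/12
Marginal P(B) (column sums):
  P(B=0) = 5/12 + 0 + 1/12 = 1/2
  P(B=1) = 0 + 1/2 + 0 = 1/2

H(A) = -[(5/12)·log₂(5/12) + (1/2)·log₂(1/2) + (1/12)·log₂(1/12)]
  = 0.5263 + 0.5000 + 0.2987
  = 1.3250 bits
H(B) = -[(1/2)·log₂(1/2) + (1/2)·log₂(1/2)]
  = 0.5000 + 0.5000
  = 1.0000 bits
H(A,B) = -[(5/12)·log₂(5/12) + (1/2)·log₂(1/2) + (1/12)·log₂(1/12)]
  = 0.5263 + 0.5000 + 0.2987
  = 1.3250 bits

I(A;B) = H(A) + H(B) - H(A,B)
  = 1.3250 + 1.0000 - 1.3250
  = 1.0000 bits

Yes. I(A;B) = 1.0000 bits, which is > 0.5 bits.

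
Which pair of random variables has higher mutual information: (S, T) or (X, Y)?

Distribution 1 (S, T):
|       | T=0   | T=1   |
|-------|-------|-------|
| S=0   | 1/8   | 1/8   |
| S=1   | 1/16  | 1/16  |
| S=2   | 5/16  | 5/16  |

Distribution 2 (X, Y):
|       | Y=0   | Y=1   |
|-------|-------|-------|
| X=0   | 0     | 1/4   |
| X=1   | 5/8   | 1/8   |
Distribution 1 (S, T):
Marginal P(S) (row sums):
  P(S=0) = 1/8 + 1/8 = 1/4
  P(S=1) = 1/16 + 1/16 = 1/8
  P(S=2) = 5/16 + 5/16 = 5/8
Marginal P(T) (column sums):
  P(T=0) = 1/8 + 1/16 + 5/16 = 1/2
  P(T=1) = 1/8 + 1/16 + 5/16 = 1/2

H(S) = -[(1/4)·log₂(1/4) + (1/8)·log₂(1/8) + (5/8)·log₂(5/8)]
  = 0.5000 + 0.3750 + 0.4238
  = 1.2988 bits
H(T) = -[(1/2)·log₂(1/2) + (1/2)·log₂(1/2)]
  = 0.5000 + 0.5000
  = 1.0000 bits
H(S,T) = -[(1/8)·log₂(1/8) + (1/8)·log₂(1/8) + (1/16)·log₂(1/16) + (1/16)·log₂(1/16) + (5/16)·log₂(5/16) + (5/16)·log₂(5/16)]
  = 0.3750 + 0.3750 + 0.2500 + 0.2500 + 0.5244 + 0.5244
  = 2.2988 bits

I(S;T) = H(S) + H(T) - H(S,T)
  = 1.2988 + 1.0000 - 2.2988
  = 0.0000 bits

Distribution 2 (X, Y):
Marginal P(X) (row sums):
  P(X=0) = 0 + 1/4 = 1/4
  P(X=1) = 5/8 + 1/8 = 3/4
Marginal P(Y) (column sums):
  P(Y=0) = 0 + 5/8 = 5/8
  P(Y=1) = 1/4 + 1/8 = 3/8

H(X) = -[(1/4)·log₂(1/4) + (3/4)·log₂(3/4)]
  = 0.5000 + 0.3113
  = 0.8113 bits
H(Y) = -[(5/8)·log₂(5/8) + (3/8)·log₂(3/8)]
  = 0.4238 + 0.5306
  = 0.9544 bits
H(X,Y) = -[(1/4)·log₂(1/4) + (5/8)·log₂(5/8) + (1/8)·log₂(1/8)]
  = 0.5000 + 0.4238 + 0.3750
  = 1.2988 bits

I(X;Y) = H(X) + H(Y) - H(X,Y)
  = 0.8113 + 0.9544 - 1.2988
  = 0.4669 bits

I(X;Y) = 0.4669 bits > I(S;T) = 0.0000 bits, so (X, Y) has the higher mutual information (stronger dependence).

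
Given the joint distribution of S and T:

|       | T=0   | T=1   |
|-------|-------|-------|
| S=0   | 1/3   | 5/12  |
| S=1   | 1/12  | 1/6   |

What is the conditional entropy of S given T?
Marginal P(T) (column sums):
  P(T=0) = 1/3 + 1/12 = 5/12
  P(T=1) = 5/12 + 1/6 = 7/12

H(S|T) = -Σ P(S,T)·log₂ P(S|T), where P(S|T) = P(S,T) / P(T)
  (S=0,T=0): P(S|T) = (1/3)/(5/12) = 4/5;  -(1/3)·log₂(4/5) = 0.1073
  (S=0,T=1): P(S|T) = (5/12)/(7/12) = 5/7;  -(5/12)·log₂(5/7) = 0.2023
  (S=1,T=0): P(S|T) = (1/12)/(5/12) = 1/5;  -(1/12)·log₂(1/5) = 0.1935
  (S=1,T=1): P(S|T) = (1/6)/(7/12) = 2/7;  -(1/6)·log₂(2/7) = 0.3012
H(S|T) = 0.1073 + 0.2023 + 0.1935 + 0.3012
  = 0.8043 bits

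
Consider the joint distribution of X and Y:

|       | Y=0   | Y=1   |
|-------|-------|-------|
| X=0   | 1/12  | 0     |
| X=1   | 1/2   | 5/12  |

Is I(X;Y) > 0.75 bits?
Marginal P(X) (row sums):
  P(X=0) = 1/12 + 0 = 1/12
  P(X=1) = 1/2 + 5/12 = 11/12
Marginal P(Y) (column sums):
  P(Y=0) = 1/12 + 1/2 = 7/12
  P(Y=1) = 0 + 5/12 = 5/12

H(X) = -[(1/12)·log₂(1/12) + (11/12)·log₂(11/12)]
  = 0.2987 + 0.1151
  = 0.4138 bits
H(Y) = -[(7/12)·log₂(7/12) + (5/12)·log₂(5/12)]
  = 0.4536 + 0.5263
  = 0.9799 bits
H(X,Y) = -[(1/12)·log₂(1/12) + (1/2)·log₂(1/2) + (5/12)·log₂(5/12)]
  = 0.2987 + 0.5000 + 0.5263
  = 1.3250 bits

I(X;Y) = H(X) + H(Y) - H(X,Y)
  = 0.4138 + 0.9799 - 1.3250
  = 0.0687 bits

No. I(X;Y) = 0.0687 bits, which is ≤ 0.75 bits.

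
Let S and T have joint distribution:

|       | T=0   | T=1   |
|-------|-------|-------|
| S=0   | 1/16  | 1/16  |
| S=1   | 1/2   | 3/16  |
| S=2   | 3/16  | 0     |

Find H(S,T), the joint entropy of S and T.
H(S,T) = -Σ P(S,T) log₂ P(S,T), summed over the non-zero cells:
H(S,T) = -[(1/16)·log₂(1/16) + (1/16)·log₂(1/16) + (1/2)·log₂(1/2) + (3/16)·log₂(3/16) + (3/16)·log₂(3/16)]
  = 0.2500 + 0.2500 + 0.5000 + 0.4528 + 0.4528
  = 1.9056 bits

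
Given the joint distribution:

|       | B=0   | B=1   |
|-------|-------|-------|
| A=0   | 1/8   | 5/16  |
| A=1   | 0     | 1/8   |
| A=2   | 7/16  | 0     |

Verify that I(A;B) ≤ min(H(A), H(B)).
Marginal P(A) (row sums):
  P(A=0) = 1/8 + 5/16 = 7/16
  P(A=1) = 0 + 1/8 = 1/8
  P(A=2) = 7/16 + 0 = 7/16
Marginal P(B) (column sums):
  P(B=0) = 1/8 + 0 + 7/16 = 9/16
  P(B=1) = 5/16 + 1/8 + 0 = 7/16

H(A) = -[(7/16)·log₂(7/16) + (1/8)·log₂(1/8) + (7/16)·log₂(7/16)]
  = 0.5218 + 0.3750 + 0.5218
  = 1.4186 bits
H(B) = -[(9/16)·log₂(9/16) + (7/16)·log₂(7/16)]
  = 0.4669 + 0.5218
  = 0.9887 bits
H(A,B) = -[(1/8)·log₂(1/8) + (5/16)·log₂(5/16) + (1/8)·log₂(1/8) + (7/16)·log₂(7/16)]
  = 0.3750 + 0.5244 + 0.3750 + 0.5218
  = 1.7962 bits

I(A;B) = H(A) + H(B) - H(A,B)
  = 1.4186 + 0.9887 - 1.7962
  = 0.6111 bits

min(H(A), H(B)) = min(1.4186, 0.9887) = 0.9887 bits
Since 0.6111 ≤ 0.9887, the bound is satisfied ✓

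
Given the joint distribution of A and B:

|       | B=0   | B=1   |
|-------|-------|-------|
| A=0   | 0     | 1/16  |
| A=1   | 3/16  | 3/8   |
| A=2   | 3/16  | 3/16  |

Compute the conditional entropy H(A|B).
Marginal P(B) (column sums):
  P(B=0) = 0 + 3/16 + 3/16 = 3/8
  P(B=1) = 1/16 + 3/8 + 3/16 = 5/8

H(A|B) = -Σ P(A,B)·log₂ P(A|B), where P(A|B) = P(A,B) / P(B)
  (cells with P(A,B) = 0 contribute 0)
  (A=0,B=1): P(A|B) = (1/16)/(5/8) = 1/10;  -(1/16)·log₂(1/10) = 0.2076
  (A=1,B=0): P(A|B) = (3/16)/(3/8) = 1/2;  -(3/16)·log₂(1/2) = 0.1875
  (A=1,B=1): P(A|B) = (3/8)/(5/8) = 3/5;  -(3/8)·log₂(3/5) = 0.2764
  (A=2,B=0): P(A|B) = (3/16)/(3/8) = 1/2;  -(3/16)·log₂(1/2) = 0.1875
  (A=2,B=1): P(A|B) = (3/16)/(5/8) = 3/10;  -(3/16)·log₂(3/10) = 0.3257
H(A|B) = 0.2076 + 0.1875 + 0.2764 + 0.1875 + 0.3257
  = 1.1847 bits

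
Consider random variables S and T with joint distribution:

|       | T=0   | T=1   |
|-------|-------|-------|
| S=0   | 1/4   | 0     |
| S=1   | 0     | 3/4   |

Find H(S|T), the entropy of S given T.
Marginal P(T) (column sums):
  P(T=0) = 1/4 + 0 = 1/4
  P(T=1) = 0 + 3/4 = 3/4

H(S|T) = -Σ P(S,T)·log₂ P(S|T), where P(S|T) = P(S,T) / P(T)
  (cells with P(S,T) = 0 contribute 0)
  (S=0,T=0): P(S|T) = (1/4)/(1/4) = 1;  -(1/4)·log₂(1) = 0.0000
  (S=1,T=1): P(S|T) = (3/4)/(3/4) = 1;  -(3/4)·log₂(1) = 0.0000
H(S|T) = 0.0000 + 0.0000
  = 0.0000 bits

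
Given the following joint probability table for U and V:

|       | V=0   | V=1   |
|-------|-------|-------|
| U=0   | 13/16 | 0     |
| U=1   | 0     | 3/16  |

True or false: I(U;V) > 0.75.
Marginal P(U) (row sums):
  P(U=0) = 13/16 + 0 = 13/16
  P(U=1) = 0 + 3/16 = 3/16
Marginal P(V) (column sums):
  P(V=0) = 13/16 + 0 = 13/16
  P(V=1) = 0 + 3/16 = 3/16

H(U) = -[(13/16)·log₂(13/16) + (3/16)·log₂(3/16)]
  = 0.2434 + 0.4528
  = 0.6962 bits
H(V) = -[(13/16)·log₂(13/16) + (3/16)·log₂(3/16)]
  = 0.2434 + 0.4528
  = 0.6962 bits
H(U,V) = -[(13/16)·log₂(13/16) + (3/16)·log₂(3/16)]
  = 0.2434 + 0.4528
  = 0.6962 bits

I(U;V) = H(U) + H(V) - H(U,V)
  = 0.6962 + 0.6962 - 0.6962
  = 0.6962 bits

False. I(U;V) = 0.6962 bits, which is ≤ 0.75 bits.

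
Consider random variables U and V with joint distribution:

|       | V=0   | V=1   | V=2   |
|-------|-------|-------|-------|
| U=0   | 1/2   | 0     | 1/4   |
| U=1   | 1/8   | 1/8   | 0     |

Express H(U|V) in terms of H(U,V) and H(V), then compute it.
H(U|V) = H(U,V) - H(V)

Marginal P(V) (column sums):
  P(V=0) = 1/2 + 1/8 = 5/8
  P(V=1) = 0 + 1/8 = 1/8
  P(V=2) = 1/4 + 0 = 1/4

H(U,V) = -[(1/2)·log₂(1/2) + (1/4)·log₂(1/4) + (1/8)·log₂(1/8) + (1/8)·log₂(1/8)]
  = 0.5000 + 0.5000 + 0.3750 + 0.3750
  = 1.7500 bits
H(V) = -[(5/8)·log₂(5/8) + (1/8)·log₂(1/8) + (1/4)·log₂(1/4)]
  = 0.4238 + 0.3750 + 0.5000
  = 1.2988 bits

H(U|V) = 1.7500 - 1.2988 = 0.4512 bits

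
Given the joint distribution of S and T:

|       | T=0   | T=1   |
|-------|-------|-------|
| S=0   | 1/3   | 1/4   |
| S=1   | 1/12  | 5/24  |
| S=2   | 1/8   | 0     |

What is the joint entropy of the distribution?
H(S,T) = -Σ P(S,T) log₂ P(S,T), summed over the non-zero cells:
H(S,T) = -[(1/3)·log₂(1/3) + (1/4)·log₂(1/4) + (1/12)·log₂(1/12) + (5/24)·log₂(5/24) + (1/8)·log₂(1/8)]
  = 0.5283 + 0.5000 + 0.2987 + 0.4715 + 0.3750
  = 2.1735 bits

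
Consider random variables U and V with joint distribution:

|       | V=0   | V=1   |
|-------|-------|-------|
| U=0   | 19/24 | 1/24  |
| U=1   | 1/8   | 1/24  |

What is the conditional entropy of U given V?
Marginal P(V) (column sums):
  P(V=0) = 19/24 + 1/8 = 11/12
  P(V=1) = 1/24 + 1/24 = 1/12

H(U|V) = -Σ P(U,V)·log₂ P(U|V), where P(U|V) = P(U,V) / P(V)
  (U=0,V=0): P(U|V) = (19/24)/(11/12) = 19/22;  -(19/24)·log₂(19/22) = 0.1674
  (U=0,V=1): P(U|V) = (1/24)/(1/12) = 1/2;  -(1/24)·log₂(1/2) = 0.0417
  (U=1,V=0): P(U|V) = (1/8)/(11/12) = 3/22;  -(1/8)·log₂(3/22) = 0.3593
  (U=1,V=1): P(U|V) = (1/24)/(1/12) = 1/2;  -(1/24)·log₂(1/2) = 0.0417
H(U|V) = 0.1674 + 0.0417 + 0.3593 + 0.0417
  = 0.6101 bits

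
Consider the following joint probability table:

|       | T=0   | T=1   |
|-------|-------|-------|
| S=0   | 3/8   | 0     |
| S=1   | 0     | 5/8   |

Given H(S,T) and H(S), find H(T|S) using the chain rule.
From the chain rule: H(S,T) = H(S) + H(T|S)
Therefore: H(T|S) = H(S,T) - H(S)

H(S,T) = -[(3/8)·log₂(3/8) + (5/8)·log₂(5/8)]
  = 0.5306 + 0.4238
  = 0.9544 bits
Marginal P(S) (row sums):
  P(S=0) = 3/8 + 0 = 3/8
  P(S=1) = 0 + 5/8 = 5/8
H(S) = -[(3/8)·log₂(3/8) + (5/8)·log₂(5/8)]
  = 0.5306 + 0.4238
  = 0.9544 bits

H(T|S) = 0.9544 - 0.9544 = 0.0000 bits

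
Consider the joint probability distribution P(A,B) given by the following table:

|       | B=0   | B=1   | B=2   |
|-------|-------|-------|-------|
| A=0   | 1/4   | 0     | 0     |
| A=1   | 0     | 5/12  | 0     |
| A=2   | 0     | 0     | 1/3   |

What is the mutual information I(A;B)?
Marginal P(A) (row sums):
  P(A=0) = 1/4 + 0 + 0 = 1/4
  P(A=1) = 0 + 5/12 + 0 = 5/12
  P(A=2) = 0 + 0 + 1/3 = 1/3
Marginal P(B) (column sums):
  P(B=0) = 1/4 + 0 + 0 = 1/4
  P(B=1) = 0 + 5/12 + 0 = 5/12
  P(B=2) = 0 + 0 + 1/3 = 1/3

H(A) = -[(1/4)·log₂(1/4) + (5/12)·log₂(5/12) + (1/3)·log₂(1/3)]
  = 0.5000 + 0.5263 + 0.5283
  = 1.5546 bits
H(B) = -[(1/4)·log₂(1/4) + (5/12)·log₂(5/12) + (1/3)·log₂(1/3)]
  = 0.5000 + 0.5263 + 0.5283
  = 1.5546 bits
H(A,B) = -[(1/4)·log₂(1/4) + (5/12)·log₂(5/12) + (1/3)·log₂(1/3)]
  = 0.5000 + 0.5263 + 0.5283
  = 1.5546 bits

I(A;B) = H(A) + H(B) - H(A,B)
  = 1.5546 + 1.5546 - 1.5546
  = 1.5546 bits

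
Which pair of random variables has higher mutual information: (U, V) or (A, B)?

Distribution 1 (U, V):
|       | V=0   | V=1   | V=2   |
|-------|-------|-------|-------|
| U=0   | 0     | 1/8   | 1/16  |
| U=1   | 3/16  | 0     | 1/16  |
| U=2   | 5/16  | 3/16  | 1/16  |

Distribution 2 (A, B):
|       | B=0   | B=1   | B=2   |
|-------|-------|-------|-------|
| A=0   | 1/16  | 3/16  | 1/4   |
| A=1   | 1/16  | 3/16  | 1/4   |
Distribution 1 (U, V):
Marginal P(U) (row sums):
  P(U=0) = 0 + 1/8 + 1/16 = 3/16
  P(U=1) = 3/16 + 0 + 1/16 = 1/4
  P(U=2) = 5/16 + 3/16 + 1/16 = 9/16
Marginal P(V) (column sums):
  P(V=0) = 0 + 3/16 + 5/16 = 1/2
  P(V=1) = 1/8 + 0 + 3/16 = 5/16
  P(V=2) = 1/16 + 1/16 + 1/16 = 3/16

H(U) = -[(3/16)·log₂(3/16) + (1/4)·log₂(1/4) + (9/16)·log₂(9/16)]
  = 0.4528 + 0.5000 + 0.4669
  = 1.4197 bits
H(V) = -[(1/2)·log₂(1/2) + (5/16)·log₂(5/16) + (3/16)·log₂(3/16)]
  = 0.5000 + 0.5244 + 0.4528
  = 1.4772 bits
H(U,V) = -[(1/8)·log₂(1/8) + (1/16)·log₂(1/16) + (3/16)·log₂(3/16) + (1/16)·log₂(1/16) + (5/16)·log₂(5/16) + (3/16)·log₂(3/16) + (1/16)·log₂(1/16)]
  = 0.3750 + 0.2500 + 0.4528 + 0.2500 + 0.5244 + 0.4528 + 0.2500
  = 2.5550 bits

I(U;V) = H(U) + H(V) - H(U,V)
  = 1.4197 + 1.4772 - 2.5550
  = 0.3419 bits

Distribution 2 (A, B):
Marginal P(A) (row sums):
  P(A=0) = 1/16 + 3/16 + 1/4 = 1/2
  P(A=1) = 1/16 + 3/16 + 1/4 = 1/2
Marginal P(B) (column sums):
  P(B=0) = 1/16 + 1/16 = 1/8
  P(B=1) = 3/16 + 3/16 = 3/8
  P(B=2) = 1/4 + 1/4 = 1/2

H(A) = -[(1/2)·log₂(1/2) + (1/2)·log₂(1/2)]
  = 0.5000 + 0.5000
  = 1.0000 bits
H(B) = -[(1/8)·log₂(1/8) + (3/8)·log₂(3/8) + (1/2)·log₂(1/2)]
  = 0.3750 + 0.5306 + 0.5000
  = 1.4056 bits
H(A,B) = -[(1/16)·log₂(1/16) + (3/16)·log₂(3/16) + (1/4)·log₂(1/4) + (1/16)·log₂(1/16) + (3/16)·log₂(3/16) + (1/4)·log₂(1/4)]
  = 0.2500 + 0.4528 + 0.5000 + 0.2500 + 0.4528 + 0.5000
  = 2.4056 bits

I(A;B) = H(A) + H(B) - H(A,B)
  = 1.0000 + 1.4056 - 2.4056
  = 0.0000 bits

I(U;V) = 0.3419 bits > I(A;B) = 0.0000 bits, so (U, V) has the higher mutual information (stronger dependence).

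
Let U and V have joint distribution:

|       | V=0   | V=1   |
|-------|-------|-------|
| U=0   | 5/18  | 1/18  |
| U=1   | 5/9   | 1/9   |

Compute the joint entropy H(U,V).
H(U,V) = -Σ P(U,V) log₂ P(U,V), summed over the non-zero cells:
H(U,V) = -[(5/18)·log₂(5/18) + (1/18)·log₂(1/18) + (5/9)·log₂(5/9) + (1/9)·log₂(1/9)]
  = 0.5133 + 0.2317 + 0.4711 + 0.3522
  = 1.5683 bits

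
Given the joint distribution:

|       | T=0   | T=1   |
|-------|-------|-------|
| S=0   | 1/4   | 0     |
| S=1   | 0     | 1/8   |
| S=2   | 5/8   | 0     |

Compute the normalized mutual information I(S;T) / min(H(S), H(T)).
Marginal P(S) (row sums):
  P(S=0) = 1/4 + 0 = 1/4
  P(S=1) = 0 + 1/8 = 1/8
  P(S=2) = 5/8 + 0 = 5/8
Marginal P(T) (column sums):
  P(T=0) = 1/4 + 0 + 5/8 = 7/8
  P(T=1) = 0 + 1/8 + 0 = 1/8

H(S) = -[(1/4)·log₂(1/4) + (1/8)·log₂(1/8) + (5/8)·log₂(5/8)]
  = 0.5000 + 0.3750 + 0.4238
  = 1.2988 bits
H(T) = -[(7/8)·log₂(7/8) + (1/8)·log₂(1/8)]
  = 0.1686 + 0.3750
  = 0.5436 bits
H(S,T) = -[(1/4)·log₂(1/4) + (1/8)·log₂(1/8) + (5/8)·log₂(5/8)]
  = 0.5000 + 0.3750 + 0.4238
  = 1.2988 bits

I(S;T) = H(S) + H(T) - H(S,T)
  = 1.2988 + 0.5436 - 1.2988
  = 0.5436 bits

min(H(S), H(T)) = min(1.2988, 0.5436) = 0.5436 bits
Normalized MI = 0.5436 / 0.5436 = 1.0000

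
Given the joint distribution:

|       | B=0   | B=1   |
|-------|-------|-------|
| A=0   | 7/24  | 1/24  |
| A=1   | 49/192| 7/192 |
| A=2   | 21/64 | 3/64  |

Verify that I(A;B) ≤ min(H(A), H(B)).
Marginal P(A) (row sums):
  P(A=0) = 7/24 + 1/24 = 1/3
  P(A=1) = 49/192 + 7/192 = 7/24
  P(A=2) = 21/64 + 3/64 = 3/8
Marginal P(B) (column sums):
  P(B=0) = 7/24 + 49/192 + 21/64 = 7/8
  P(B=1) = 1/24 + 7/192 + 3/64 = 1/8

H(A) = -[(1/3)·log₂(1/3) + (7/24)·log₂(7/24) + (3/8)·log₂(3/8)]
  = 0.5283 + 0.5185 + 0.5306
  = 1.5774 bits
H(B) = -[(7/8)·log₂(7/8) + (1/8)·log₂(1/8)]
  = 0.1686 + 0.3750
  = 0.5436 bits
H(A,B) = -[(7/24)·log₂(7/24) + (1/24)·log₂(1/24) + (49/192)·log₂(49/192) + (7/192)·log₂(7/192) + (21/64)·log₂(21/64) + (3/64)·log₂(3/64)]
  = 0.5185 + 0.1910 + 0.5028 + 0.1742 + 0.5275 + 0.2070
  = 2.1210 bits

I(A;B) = H(A) + H(B) - H(A,B)
  = 1.5774 + 0.5436 - 2.1210
  = 0.0000 bits

min(H(A), H(B)) = min(1.5774, 0.5436) = 0.5436 bits
Since 0.0000 ≤ 0.5436, the bound is satisfied ✓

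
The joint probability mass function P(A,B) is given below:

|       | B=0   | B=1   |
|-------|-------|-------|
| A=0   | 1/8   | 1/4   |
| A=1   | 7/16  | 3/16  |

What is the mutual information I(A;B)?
Marginal P(A) (row sums):
  P(A=0) = 1/8 + 1/4 = 3/8
  P(A=1) = 7/16 + 3/16 = 5/8
Marginal P(B) (column sums):
  P(B=0) = 1/8 + 7/16 = 9/16
  P(B=1) = 1/4 + 3/16 = 7/16

H(A) = -[(3/8)·log₂(3/8) + (5/8)·log₂(5/8)]
  = 0.5306 + 0.4238
  = 0.9544 bits
H(B) = -[(9/16)·log₂(9/16) + (7/16)·log₂(7/16)]
  = 0.4669 + 0.5218
  = 0.9887 bits
H(A,B) = -[(1/8)·log₂(1/8) + (1/4)·log₂(1/4) + (7/16)·log₂(7/16) + (3/16)·log₂(3/16)]
  = 0.3750 + 0.5000 + 0.5218 + 0.4528
  = 1.8496 bits

I(A;B) = H(A) + H(B) - H(A,B)
  = 0.9544 + 0.9887 - 1.8496
  = 0.0935 bits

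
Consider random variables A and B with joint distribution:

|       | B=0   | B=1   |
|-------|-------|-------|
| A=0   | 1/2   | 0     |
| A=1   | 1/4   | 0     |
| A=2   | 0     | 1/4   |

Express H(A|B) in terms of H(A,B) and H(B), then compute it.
H(A|B) = H(A,B) - H(B)

Marginal P(B) (column sums):
  P(B=0) = 1/2 + 1/4 + 0 = 3/4
  P(B=1) = 0 + 0 + 1/4 = 1/4

H(A,B) = -[(1/2)·log₂(1/2) + (1/4)·log₂(1/4) + (1/4)·log₂(1/4)]
  = 0.5000 + 0.5000 + 0.5000
  = 1.5000 bits
H(B) = -[(3/4)·log₂(3/4) + (1/4)·log₂(1/4)]
  = 0.3113 + 0.5000
  = 0.8113 bits

H(A|B) = 1.5000 - 0.8113 = 0.6887 bits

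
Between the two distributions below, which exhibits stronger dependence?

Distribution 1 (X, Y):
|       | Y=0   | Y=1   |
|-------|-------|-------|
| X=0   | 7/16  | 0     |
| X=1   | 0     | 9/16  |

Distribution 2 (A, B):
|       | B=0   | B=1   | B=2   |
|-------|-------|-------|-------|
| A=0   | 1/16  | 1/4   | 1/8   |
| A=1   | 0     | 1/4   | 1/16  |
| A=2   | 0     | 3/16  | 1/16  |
Distribution 1 (X, Y):
Marginal P(X) (row sums):
  P(X=0) = 7/16 + 0 = 7/16
  P(X=1) = 0 + 9/16 = 9/16
Marginal P(Y) (column sums):
  P(Y=0) = 7/16 + 0 = 7/16
  P(Y=1) = 0 + 9/16 = 9/16

H(X) = -[(7/16)·log₂(7/16) + (9/16)·log₂(9/16)]
  = 0.5218 + 0.4669
  = 0.9887 bits
H(Y) = -[(7/16)·log₂(7/16) + (9/16)·log₂(9/16)]
  = 0.5218 + 0.4669
  = 0.9887 bits
H(X,Y) = -[(7/16)·log₂(7/16) + (9/16)·log₂(9/16)]
  = 0.5218 + 0.4669
  = 0.9887 bits

I(X;Y) = H(X) + H(Y) - H(X,Y)
  = 0.9887 + 0.9887 - 0.9887
  = 0.9887 bits

Distribution 2 (A, B):
Marginal P(A) (row sums):
  P(A=0) = 1/16 + 1/4 + 1/8 = 7/16
  P(A=1) = 0 + 1/4 + 1/16 = 5/16
  P(A=2) = 0 + 3/16 + 1/16 = 1/4
Marginal P(B) (column sums):
  P(B=0) = 1/16 + 0 + 0 = 1/16
  P(B=1) = 1/4 + 1/4 + 3/16 = 11/16
  P(B=2) = 1/8 + 1/16 + 1/16 = 1/4

H(A) = -[(7/16)·log₂(7/16) + (5/16)·log₂(5/16) + (1/4)·log₂(1/4)]
  = 0.5218 + 0.5244 + 0.5000
  = 1.5462 bits
H(B) = -[(1/16)·log₂(1/16) + (11/16)·log₂(11/16) + (1/4)·log₂(1/4)]
  = 0.2500 + 0.3716 + 0.5000
  = 1.1216 bits
H(A,B) = -[(1/16)·log₂(1/16) + (1/4)·log₂(1/4) + (1/8)·log₂(1/8) + (1/4)·log₂(1/4) + (1/16)·log₂(1/16) + (3/16)·log₂(3/16) + (1/16)·log₂(1/16)]
  = 0.2500 + 0.5000 + 0.3750 + 0.5000 + 0.2500 + 0.4528 + 0.2500
  = 2.5778 bits

I(A;B) = H(A) + H(B) - H(A,B)
  = 1.5462 + 1.1216 - 2.5778
  = 0.0900 bits

I(X;Y) = 0.9887 bits > I(A;B) = 0.0900 bits, so (X, Y) has the higher mutual information (stronger dependence).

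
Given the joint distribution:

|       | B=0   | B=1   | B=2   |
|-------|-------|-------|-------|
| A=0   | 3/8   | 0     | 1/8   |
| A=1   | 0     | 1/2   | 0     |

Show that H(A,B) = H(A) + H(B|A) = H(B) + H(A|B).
Marginal P(A) (row sums):
  P(A=0) = 3/8 + 0 + 1/8 = 1/2
  P(A=1) = 0 + 1/2 + 0 = 1/2
Marginal P(B) (column sums):
  P(B=0) = 3/8 + 0 = 3/8
  P(B=1) = 0 + 1/2 = 1/2
  P(B=2) = 1/8 + 0 = 1/8

Decomposition 1: H(A) + H(B|A)
H(A) = -[(1/2)·log₂(1/2) + (1/2)·log₂(1/2)]
  = 0.5000 + 0.5000
  = 1.0000 bits
H(B|A) = -Σ P(A,B)·log₂ P(B|A), where P(B|A) = P(A,B) / P(A)
  (cells with P(A,B) = 0 contribute 0)
  (A=0,B=0): P(B|A) = (3/8)/(1/2) = 3/4;  -(3/8)·log₂(3/4) = 0.1556
  (A=0,B=2): P(B|A) = (1/8)/(1/2) = 1/4;  -(1/8)·log₂(1/4) = 0.2500
  (A=1,B=1): P(B|A) = (1/2)/(1/2) = 1;  -(1/2)·log₂(1) = 0.0000
H(B|A) = 0.1556 + 0.2500 + 0.0000
  = 0.4056 bits
H(A) + H(B|A) = 1.0000 + 0.4056 = 1.4056 bits

Decomposition 2: H(B) + H(A|B)
H(B) = -[(3/8)·log₂(3/8) + (1/2)·log₂(1/2) + (1/8)·log₂(1/8)]
  = 0.5306 + 0.5000 + 0.3750
  = 1.4056 bits
H(A|B) = -Σ P(A,B)·log₂ P(A|B), where P(A|B) = P(A,B) / P(B)
  (cells with P(A,B) = 0 contribute 0)
  (A=0,B=0): P(A|B) = (3/8)/(3/8) = 1;  -(3/8)·log₂(1) = 0.0000
  (A=0,B=2): P(A|B) = (1/8)/(1/8) = 1;  -(1/8)·log₂(1) = 0.0000
  (A=1,B=1): P(A|B) = (1/2)/(1/2) = 1;  -(1/2)·log₂(1) = 0.0000
H(A|B) = 0.0000 + 0.0000 + 0.0000
  = 0.0000 bits
H(B) + H(A|B) = 1.4056 + 0.0000 = 1.4056 bits

Direct computation of the joint entropy:
H(A,B) = -[(3/8)·log₂(3/8) + (1/8)·log₂(1/8) + (1/2)·log₂(1/2)]
  = 0.5306 + 0.3750 + 0.5000
  = 1.4056 bits

All three agree: H(A,B) = 1.4056 bits ✓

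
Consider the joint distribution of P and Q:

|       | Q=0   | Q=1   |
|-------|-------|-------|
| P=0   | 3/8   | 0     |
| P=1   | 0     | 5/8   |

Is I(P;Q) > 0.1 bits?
Marginal P(P) (row sums):
  P(P=0) = 3/8 + 0 = 3/8
  P(P=1) = 0 + 5/8 = 5/8
Marginal P(Q) (column sums):
  P(Q=0) = 3/8 + 0 = 3/8
  P(Q=1) = 0 + 5/8 = 5/8

H(P) = -[(3/8)·log₂(3/8) + (5/8)·log₂(5/8)]
  = 0.5306 + 0.4238
  = 0.9544 bits
H(Q) = -[(3/8)·log₂(3/8) + (5/8)·log₂(5/8)]
  = 0.5306 + 0.4238
  = 0.9544 bits
H(P,Q) = -[(3/8)·log₂(3/8) + (5/8)·log₂(5/8)]
  = 0.5306 + 0.4238
  = 0.9544 bits

I(P;Q) = H(P) + H(Q) - H(P,Q)
  = 0.9544 + 0.9544 - 0.9544
  = 0.9544 bits

Yes. I(P;Q) = 0.9544 bits, which is > 0.1 bits.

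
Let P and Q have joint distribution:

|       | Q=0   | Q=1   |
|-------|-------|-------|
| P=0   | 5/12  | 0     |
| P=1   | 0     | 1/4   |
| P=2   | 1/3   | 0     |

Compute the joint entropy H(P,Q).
H(P,Q) = -Σ P(P,Q) log₂ P(P,Q), summed over the non-zero cells:
H(P,Q) = -[(5/12)·log₂(5/12) + (1/4)·log₂(1/4) + (1/3)·log₂(1/3)]
  = 0.5263 + 0.5000 + 0.5283
  = 1.5546 bits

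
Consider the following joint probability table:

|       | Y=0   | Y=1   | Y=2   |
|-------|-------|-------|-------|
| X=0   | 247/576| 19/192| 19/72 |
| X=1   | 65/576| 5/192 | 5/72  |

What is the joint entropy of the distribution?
H(X,Y) = -Σ P(X,Y) log₂ P(X,Y), summed over the non-zero cells:
H(X,Y) = -[(247/576)·log₂(247/576) + (19/192)·log₂(19/192) + (19/72)·log₂(19/72) + (65/576)·log₂(65/576) + (5/192)·log₂(5/192) + (5/72)·log₂(5/72)]
  = 0.5238 + 0.3302 + 0.5072 + 0.3552 + 0.1371 + 0.2672
  = 2.1207 bits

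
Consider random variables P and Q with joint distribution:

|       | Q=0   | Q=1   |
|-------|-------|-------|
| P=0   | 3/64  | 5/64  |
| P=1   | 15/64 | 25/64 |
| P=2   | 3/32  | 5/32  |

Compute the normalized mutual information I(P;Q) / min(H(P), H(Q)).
Marginal P(P) (row sums):
  P(P=0) = 3/64 + 5/64 = 1/8
  P(P=1) = 15/64 + 25/64 = 5/8
  P(P=2) = 3/32 + 5/32 = 1/4
Marginal P(Q) (column sums):
  P(Q=0) = 3/64 + 15/64 + 3/32 = 3/8
  P(Q=1) = 5/64 + 25/64 + 5/32 = 5/8

H(P) = -[(1/8)·log₂(1/8) + (5/8)·log₂(5/8) + (1/4)·log₂(1/4)]
  = 0.3750 + 0.4238 + 0.5000
  = 1.2988 bits
H(Q) = -[(3/8)·log₂(3/8) + (5/8)·log₂(5/8)]
  = 0.5306 + 0.4238
  = 0.9544 bits
H(P,Q) = -[(3/64)·log₂(3/64) + (5/64)·log₂(5/64) + (15/64)·log₂(15/64) + (25/64)·log₂(25/64) + (3/32)·log₂(3/32) + (5/32)·log₂(5/32)]
  = 0.2070 + 0.2873 + 0.4906 + 0.5297 + 0.3202 + 0.4184
  = 2.2532 bits

I(P;Q) = H(P) + H(Q) - H(P,Q)
  = 1.2988 + 0.9544 - 2.2532
  = 0.0000 bits

min(H(P), H(Q)) = min(1.2988, 0.9544) = 0.9544 bits
Normalized MI = 0.0000 / 0.9544 = 0.0000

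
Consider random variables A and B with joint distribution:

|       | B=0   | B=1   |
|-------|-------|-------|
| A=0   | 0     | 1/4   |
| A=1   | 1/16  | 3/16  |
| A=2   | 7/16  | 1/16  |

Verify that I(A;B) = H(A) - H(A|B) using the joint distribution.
Left side, from I(A;B) = H(A) + H(B) - H(A,B):
Marginal P(A) (row sums):
  P(A=0) = 0 + 1/4 = 1/4
  P(A=1) = 1/16 + 3/16 = 1/4
  P(A=2) = 7/16 + 1/16 = 1/2
Marginal P(B) (column sums):
  P(B=0) = 0 + 1/16 + 7/16 = 1/2
  P(B=1) = 1/4 + 3/16 + 1/16 = 1/2

H(A) = -[(1/4)·log₂(1/4) + (1/4)·log₂(1/4) + (1/2)·log₂(1/2)]
  = 0.5000 + 0.5000 + 0.5000
  = 1.5000 bits
H(B) = -[(1/2)·log₂(1/2) + (1/2)·log₂(1/2)]
  = 0.5000 + 0.5000
  = 1.0000 bits
H(A,B) = -[(1/4)·log₂(1/4) + (1/16)·log₂(1/16) + (3/16)·log₂(3/16) + (7/16)·log₂(7/16) + (1/16)·log₂(1/16)]
  = 0.5000 + 0.2500 + 0.4528 + 0.5218 + 0.2500
  = 1.9746 bits

I(A;B) = H(A) + H(B) - H(A,B)
  = 1.5000 + 1.0000 - 1.9746
  = 0.5254 bits

Right side, with H(A|B) computed directly from the conditional probabilities:
H(A|B) = -Σ P(A,B)·log₂ P(A|B), where P(A|B) = P(A,B) / P(B)
  (cells with P(A,B) = 0 contribute 0)
  (A=0,B=1): P(A|B) = (1/4)/(1/2) = 1/2;  -(1/4)·log₂(1/2) = 0.2500
  (A=1,B=0): P(A|B) = (1/16)/(1/2) = 1/8;  -(1/16)·log₂(1/8) = 0.1875
  (A=1,B=1): P(A|B) = (3/16)/(1/2) = 3/8;  -(3/16)·log₂(3/8) = 0.2653
  (A=2,B=0): P(A|B) = (7/16)/(1/2) = 7/8;  -(7/16)·log₂(7/8) = 0.0843
  (A=2,B=1): P(A|B) = (1/16)/(1/2) = 1/8;  -(1/16)·log₂(1/8) = 0.1875
H(A|B) = 0.2500 + 0.1875 + 0.2653 + 0.0843 + 0.1875
  = 0.9746 bits
H(A) - H(A|B) = 1.5000 - 0.9746 = 0.5254 bits

Both sides equal 0.5254 bits, so I(A;B) = H(A) - H(A|B) ✓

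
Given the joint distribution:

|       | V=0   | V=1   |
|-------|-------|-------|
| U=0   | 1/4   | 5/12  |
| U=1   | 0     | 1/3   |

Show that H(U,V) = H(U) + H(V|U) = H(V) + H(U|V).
Marginal P(U) (row sums):
  P(U=0) = 1/4 + 5/12 = 2/3
  P(U=1) = 0 + 1/3 = 1/3
Marginal P(V) (column sums):
  P(V=0) = 1/4 + 0 = 1/4
  P(V=1) = 5/12 + 1/3 = 3/4

Decomposition 1: H(U) + H(V|U)
H(U) = -[(2/3)·log₂(2/3) + (1/3)·log₂(1/3)]
  = 0.3900 + 0.5283
  = 0.9183 bits
H(V|U) = -Σ P(U,V)·log₂ P(V|U), where P(V|U) = P(U,V) / P(U)
  (cells with P(U,V) = 0 contribute 0)
  (U=0,V=0): P(V|U) = (1/4)/(2/3) = 3/8;  -(1/4)·log₂(3/8) = 0.3538
  (U=0,V=1): P(V|U) = (5/12)/(2/3) = 5/8;  -(5/12)·log₂(5/8) = 0.2825
  (U=1,V=1): P(V|U) = (1/3)/(1/3) = 1;  -(1/3)·log₂(1) = 0.0000
H(V|U) = 0.3538 + 0.2825 + 0.0000
  = 0.6363 bits
H(U) + H(V|U) = 0.9183 + 0.6363 = 1.5546 bits

Decomposition 2: H(V) + H(U|V)
H(V) = -[(1/4)·log₂(1/4) + (3/4)·log₂(3/4)]
  = 0.5000 + 0.3113
  = 0.8113 bits
H(U|V) = -Σ P(U,V)·log₂ P(U|V), where P(U|V) = P(U,V) / P(V)
  (cells with P(U,V) = 0 contribute 0)
  (U=0,V=0): P(U|V) = (1/4)/(1/4) = 1;  -(1/4)·log₂(1) = 0.0000
  (U=0,V=1): P(U|V) = (5/12)/(3/4) = 5/9;  -(5/12)·log₂(5/9) = 0.3533
  (U=1,V=1): P(U|V) = (1/3)/(3/4) = 4/9;  -(1/3)·log₂(4/9) = 0.3900
H(U|V) = 0.0000 + 0.3533 + 0.3900
  = 0.7433 bits
H(V) + H(U|V) = 0.8113 + 0.7433 = 1.5546 bits

Direct computation of the joint entropy:
H(U,V) = -[(1/4)·log₂(1/4) + (5/12)·log₂(5/12) + (1/3)·log₂(1/3)]
  = 0.5000 + 0.5263 + 0.5283
  = 1.5546 bits

All three agree: H(U,V) = 1.5546 bits ✓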